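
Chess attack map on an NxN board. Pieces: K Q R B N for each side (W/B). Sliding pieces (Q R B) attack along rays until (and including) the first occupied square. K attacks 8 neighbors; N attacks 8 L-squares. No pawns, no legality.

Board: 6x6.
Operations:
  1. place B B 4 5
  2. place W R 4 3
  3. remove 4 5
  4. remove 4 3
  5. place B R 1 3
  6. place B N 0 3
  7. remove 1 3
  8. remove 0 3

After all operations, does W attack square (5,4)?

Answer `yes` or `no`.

Answer: no

Derivation:
Op 1: place BB@(4,5)
Op 2: place WR@(4,3)
Op 3: remove (4,5)
Op 4: remove (4,3)
Op 5: place BR@(1,3)
Op 6: place BN@(0,3)
Op 7: remove (1,3)
Op 8: remove (0,3)
Per-piece attacks for W:
W attacks (5,4): no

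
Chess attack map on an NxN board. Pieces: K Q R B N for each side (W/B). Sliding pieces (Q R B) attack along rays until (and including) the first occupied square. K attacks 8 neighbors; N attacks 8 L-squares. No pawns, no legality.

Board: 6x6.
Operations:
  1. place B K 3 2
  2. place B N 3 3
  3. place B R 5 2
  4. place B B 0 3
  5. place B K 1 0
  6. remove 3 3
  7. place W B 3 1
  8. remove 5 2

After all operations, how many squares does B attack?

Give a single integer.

Op 1: place BK@(3,2)
Op 2: place BN@(3,3)
Op 3: place BR@(5,2)
Op 4: place BB@(0,3)
Op 5: place BK@(1,0)
Op 6: remove (3,3)
Op 7: place WB@(3,1)
Op 8: remove (5,2)
Per-piece attacks for B:
  BB@(0,3): attacks (1,4) (2,5) (1,2) (2,1) (3,0)
  BK@(1,0): attacks (1,1) (2,0) (0,0) (2,1) (0,1)
  BK@(3,2): attacks (3,3) (3,1) (4,2) (2,2) (4,3) (4,1) (2,3) (2,1)
Union (16 distinct): (0,0) (0,1) (1,1) (1,2) (1,4) (2,0) (2,1) (2,2) (2,3) (2,5) (3,0) (3,1) (3,3) (4,1) (4,2) (4,3)

Answer: 16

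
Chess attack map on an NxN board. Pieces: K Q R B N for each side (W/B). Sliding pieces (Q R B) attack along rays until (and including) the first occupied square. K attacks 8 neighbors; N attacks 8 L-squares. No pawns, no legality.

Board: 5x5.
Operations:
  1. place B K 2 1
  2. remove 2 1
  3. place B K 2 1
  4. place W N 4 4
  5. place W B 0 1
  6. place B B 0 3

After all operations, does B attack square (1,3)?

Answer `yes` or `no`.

Answer: no

Derivation:
Op 1: place BK@(2,1)
Op 2: remove (2,1)
Op 3: place BK@(2,1)
Op 4: place WN@(4,4)
Op 5: place WB@(0,1)
Op 6: place BB@(0,3)
Per-piece attacks for B:
  BB@(0,3): attacks (1,4) (1,2) (2,1) [ray(1,-1) blocked at (2,1)]
  BK@(2,1): attacks (2,2) (2,0) (3,1) (1,1) (3,2) (3,0) (1,2) (1,0)
B attacks (1,3): no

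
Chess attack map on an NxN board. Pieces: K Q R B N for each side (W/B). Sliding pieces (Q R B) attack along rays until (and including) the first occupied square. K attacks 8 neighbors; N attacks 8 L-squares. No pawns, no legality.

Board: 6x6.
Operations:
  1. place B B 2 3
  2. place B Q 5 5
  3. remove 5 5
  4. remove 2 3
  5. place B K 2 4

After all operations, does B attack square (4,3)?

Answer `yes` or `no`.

Answer: no

Derivation:
Op 1: place BB@(2,3)
Op 2: place BQ@(5,5)
Op 3: remove (5,5)
Op 4: remove (2,3)
Op 5: place BK@(2,4)
Per-piece attacks for B:
  BK@(2,4): attacks (2,5) (2,3) (3,4) (1,4) (3,5) (3,3) (1,5) (1,3)
B attacks (4,3): no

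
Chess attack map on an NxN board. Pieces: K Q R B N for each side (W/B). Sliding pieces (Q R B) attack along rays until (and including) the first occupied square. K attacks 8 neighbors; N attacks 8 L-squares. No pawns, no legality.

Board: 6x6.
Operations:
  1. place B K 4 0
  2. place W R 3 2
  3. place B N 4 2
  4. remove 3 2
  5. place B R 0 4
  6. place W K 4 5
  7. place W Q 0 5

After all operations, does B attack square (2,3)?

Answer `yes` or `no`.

Answer: yes

Derivation:
Op 1: place BK@(4,0)
Op 2: place WR@(3,2)
Op 3: place BN@(4,2)
Op 4: remove (3,2)
Op 5: place BR@(0,4)
Op 6: place WK@(4,5)
Op 7: place WQ@(0,5)
Per-piece attacks for B:
  BR@(0,4): attacks (0,5) (0,3) (0,2) (0,1) (0,0) (1,4) (2,4) (3,4) (4,4) (5,4) [ray(0,1) blocked at (0,5)]
  BK@(4,0): attacks (4,1) (5,0) (3,0) (5,1) (3,1)
  BN@(4,2): attacks (5,4) (3,4) (2,3) (5,0) (3,0) (2,1)
B attacks (2,3): yes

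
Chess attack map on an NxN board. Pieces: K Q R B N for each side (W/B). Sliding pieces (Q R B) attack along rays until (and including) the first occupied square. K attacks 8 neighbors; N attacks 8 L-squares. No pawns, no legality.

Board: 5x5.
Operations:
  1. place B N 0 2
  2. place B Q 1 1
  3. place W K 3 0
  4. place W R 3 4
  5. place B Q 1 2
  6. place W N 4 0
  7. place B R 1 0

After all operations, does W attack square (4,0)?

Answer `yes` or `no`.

Answer: yes

Derivation:
Op 1: place BN@(0,2)
Op 2: place BQ@(1,1)
Op 3: place WK@(3,0)
Op 4: place WR@(3,4)
Op 5: place BQ@(1,2)
Op 6: place WN@(4,0)
Op 7: place BR@(1,0)
Per-piece attacks for W:
  WK@(3,0): attacks (3,1) (4,0) (2,0) (4,1) (2,1)
  WR@(3,4): attacks (3,3) (3,2) (3,1) (3,0) (4,4) (2,4) (1,4) (0,4) [ray(0,-1) blocked at (3,0)]
  WN@(4,0): attacks (3,2) (2,1)
W attacks (4,0): yes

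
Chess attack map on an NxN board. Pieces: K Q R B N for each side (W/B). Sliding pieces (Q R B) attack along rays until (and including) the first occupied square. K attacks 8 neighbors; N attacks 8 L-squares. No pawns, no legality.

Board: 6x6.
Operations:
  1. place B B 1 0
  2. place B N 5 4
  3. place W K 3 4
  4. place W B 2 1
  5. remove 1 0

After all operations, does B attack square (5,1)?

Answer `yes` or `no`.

Answer: no

Derivation:
Op 1: place BB@(1,0)
Op 2: place BN@(5,4)
Op 3: place WK@(3,4)
Op 4: place WB@(2,1)
Op 5: remove (1,0)
Per-piece attacks for B:
  BN@(5,4): attacks (3,5) (4,2) (3,3)
B attacks (5,1): no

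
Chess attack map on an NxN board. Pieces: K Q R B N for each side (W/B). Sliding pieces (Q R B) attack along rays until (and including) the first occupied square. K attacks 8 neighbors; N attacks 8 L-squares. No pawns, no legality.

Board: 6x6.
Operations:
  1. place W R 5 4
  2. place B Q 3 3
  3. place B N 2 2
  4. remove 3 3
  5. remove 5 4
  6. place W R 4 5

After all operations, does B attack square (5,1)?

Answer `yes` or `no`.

Answer: no

Derivation:
Op 1: place WR@(5,4)
Op 2: place BQ@(3,3)
Op 3: place BN@(2,2)
Op 4: remove (3,3)
Op 5: remove (5,4)
Op 6: place WR@(4,5)
Per-piece attacks for B:
  BN@(2,2): attacks (3,4) (4,3) (1,4) (0,3) (3,0) (4,1) (1,0) (0,1)
B attacks (5,1): no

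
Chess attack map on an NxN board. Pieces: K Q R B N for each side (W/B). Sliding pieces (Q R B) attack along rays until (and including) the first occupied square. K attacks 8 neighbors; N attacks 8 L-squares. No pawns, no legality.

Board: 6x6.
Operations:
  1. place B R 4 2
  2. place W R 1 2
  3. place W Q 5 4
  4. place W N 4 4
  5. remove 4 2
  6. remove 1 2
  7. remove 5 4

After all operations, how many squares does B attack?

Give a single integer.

Answer: 0

Derivation:
Op 1: place BR@(4,2)
Op 2: place WR@(1,2)
Op 3: place WQ@(5,4)
Op 4: place WN@(4,4)
Op 5: remove (4,2)
Op 6: remove (1,2)
Op 7: remove (5,4)
Per-piece attacks for B:
Union (0 distinct): (none)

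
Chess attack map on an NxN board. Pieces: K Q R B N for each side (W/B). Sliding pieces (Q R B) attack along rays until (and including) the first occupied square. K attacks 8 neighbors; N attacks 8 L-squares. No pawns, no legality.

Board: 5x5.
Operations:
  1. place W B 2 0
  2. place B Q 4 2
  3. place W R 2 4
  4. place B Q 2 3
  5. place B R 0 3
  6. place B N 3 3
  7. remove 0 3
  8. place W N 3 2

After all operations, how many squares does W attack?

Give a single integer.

Op 1: place WB@(2,0)
Op 2: place BQ@(4,2)
Op 3: place WR@(2,4)
Op 4: place BQ@(2,3)
Op 5: place BR@(0,3)
Op 6: place BN@(3,3)
Op 7: remove (0,3)
Op 8: place WN@(3,2)
Per-piece attacks for W:
  WB@(2,0): attacks (3,1) (4,2) (1,1) (0,2) [ray(1,1) blocked at (4,2)]
  WR@(2,4): attacks (2,3) (3,4) (4,4) (1,4) (0,4) [ray(0,-1) blocked at (2,3)]
  WN@(3,2): attacks (4,4) (2,4) (1,3) (4,0) (2,0) (1,1)
Union (13 distinct): (0,2) (0,4) (1,1) (1,3) (1,4) (2,0) (2,3) (2,4) (3,1) (3,4) (4,0) (4,2) (4,4)

Answer: 13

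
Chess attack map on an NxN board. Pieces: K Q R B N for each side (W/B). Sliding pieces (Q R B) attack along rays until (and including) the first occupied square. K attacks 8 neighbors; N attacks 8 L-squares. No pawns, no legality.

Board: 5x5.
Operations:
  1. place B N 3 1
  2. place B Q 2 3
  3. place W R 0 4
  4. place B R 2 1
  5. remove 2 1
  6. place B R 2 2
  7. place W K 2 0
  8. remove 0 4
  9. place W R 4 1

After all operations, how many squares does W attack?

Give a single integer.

Answer: 9

Derivation:
Op 1: place BN@(3,1)
Op 2: place BQ@(2,3)
Op 3: place WR@(0,4)
Op 4: place BR@(2,1)
Op 5: remove (2,1)
Op 6: place BR@(2,2)
Op 7: place WK@(2,0)
Op 8: remove (0,4)
Op 9: place WR@(4,1)
Per-piece attacks for W:
  WK@(2,0): attacks (2,1) (3,0) (1,0) (3,1) (1,1)
  WR@(4,1): attacks (4,2) (4,3) (4,4) (4,0) (3,1) [ray(-1,0) blocked at (3,1)]
Union (9 distinct): (1,0) (1,1) (2,1) (3,0) (3,1) (4,0) (4,2) (4,3) (4,4)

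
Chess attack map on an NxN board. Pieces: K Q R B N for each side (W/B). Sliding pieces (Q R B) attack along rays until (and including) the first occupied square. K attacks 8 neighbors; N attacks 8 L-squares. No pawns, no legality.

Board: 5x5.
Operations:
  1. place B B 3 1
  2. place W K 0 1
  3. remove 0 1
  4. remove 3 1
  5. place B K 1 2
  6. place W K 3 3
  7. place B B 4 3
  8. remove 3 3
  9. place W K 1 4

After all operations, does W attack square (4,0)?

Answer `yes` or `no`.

Op 1: place BB@(3,1)
Op 2: place WK@(0,1)
Op 3: remove (0,1)
Op 4: remove (3,1)
Op 5: place BK@(1,2)
Op 6: place WK@(3,3)
Op 7: place BB@(4,3)
Op 8: remove (3,3)
Op 9: place WK@(1,4)
Per-piece attacks for W:
  WK@(1,4): attacks (1,3) (2,4) (0,4) (2,3) (0,3)
W attacks (4,0): no

Answer: no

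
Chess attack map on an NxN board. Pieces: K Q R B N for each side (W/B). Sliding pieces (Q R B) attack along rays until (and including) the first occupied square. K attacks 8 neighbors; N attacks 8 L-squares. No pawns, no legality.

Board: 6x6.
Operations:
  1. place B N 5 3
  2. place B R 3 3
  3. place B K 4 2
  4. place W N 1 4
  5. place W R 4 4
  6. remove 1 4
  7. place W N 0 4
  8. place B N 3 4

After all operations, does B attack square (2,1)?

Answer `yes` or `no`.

Op 1: place BN@(5,3)
Op 2: place BR@(3,3)
Op 3: place BK@(4,2)
Op 4: place WN@(1,4)
Op 5: place WR@(4,4)
Op 6: remove (1,4)
Op 7: place WN@(0,4)
Op 8: place BN@(3,4)
Per-piece attacks for B:
  BR@(3,3): attacks (3,4) (3,2) (3,1) (3,0) (4,3) (5,3) (2,3) (1,3) (0,3) [ray(0,1) blocked at (3,4); ray(1,0) blocked at (5,3)]
  BN@(3,4): attacks (5,5) (1,5) (4,2) (5,3) (2,2) (1,3)
  BK@(4,2): attacks (4,3) (4,1) (5,2) (3,2) (5,3) (5,1) (3,3) (3,1)
  BN@(5,3): attacks (4,5) (3,4) (4,1) (3,2)
B attacks (2,1): no

Answer: no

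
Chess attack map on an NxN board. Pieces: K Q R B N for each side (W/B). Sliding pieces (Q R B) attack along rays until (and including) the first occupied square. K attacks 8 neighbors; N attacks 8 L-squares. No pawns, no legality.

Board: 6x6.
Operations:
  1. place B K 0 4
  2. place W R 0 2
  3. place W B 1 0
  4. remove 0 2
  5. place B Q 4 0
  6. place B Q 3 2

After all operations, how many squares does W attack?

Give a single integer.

Op 1: place BK@(0,4)
Op 2: place WR@(0,2)
Op 3: place WB@(1,0)
Op 4: remove (0,2)
Op 5: place BQ@(4,0)
Op 6: place BQ@(3,2)
Per-piece attacks for W:
  WB@(1,0): attacks (2,1) (3,2) (0,1) [ray(1,1) blocked at (3,2)]
Union (3 distinct): (0,1) (2,1) (3,2)

Answer: 3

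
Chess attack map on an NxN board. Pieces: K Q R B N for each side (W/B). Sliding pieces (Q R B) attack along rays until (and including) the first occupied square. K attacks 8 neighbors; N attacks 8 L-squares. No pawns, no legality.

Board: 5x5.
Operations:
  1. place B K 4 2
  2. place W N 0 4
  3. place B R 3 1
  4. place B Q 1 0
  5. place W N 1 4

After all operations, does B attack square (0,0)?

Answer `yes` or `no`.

Answer: yes

Derivation:
Op 1: place BK@(4,2)
Op 2: place WN@(0,4)
Op 3: place BR@(3,1)
Op 4: place BQ@(1,0)
Op 5: place WN@(1,4)
Per-piece attacks for B:
  BQ@(1,0): attacks (1,1) (1,2) (1,3) (1,4) (2,0) (3,0) (4,0) (0,0) (2,1) (3,2) (4,3) (0,1) [ray(0,1) blocked at (1,4)]
  BR@(3,1): attacks (3,2) (3,3) (3,4) (3,0) (4,1) (2,1) (1,1) (0,1)
  BK@(4,2): attacks (4,3) (4,1) (3,2) (3,3) (3,1)
B attacks (0,0): yes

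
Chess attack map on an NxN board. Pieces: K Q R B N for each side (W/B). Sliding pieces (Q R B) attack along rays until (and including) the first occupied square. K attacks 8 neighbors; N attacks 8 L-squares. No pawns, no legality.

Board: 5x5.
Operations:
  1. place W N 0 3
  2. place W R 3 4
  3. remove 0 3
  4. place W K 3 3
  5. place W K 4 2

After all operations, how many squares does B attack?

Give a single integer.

Op 1: place WN@(0,3)
Op 2: place WR@(3,4)
Op 3: remove (0,3)
Op 4: place WK@(3,3)
Op 5: place WK@(4,2)
Per-piece attacks for B:
Union (0 distinct): (none)

Answer: 0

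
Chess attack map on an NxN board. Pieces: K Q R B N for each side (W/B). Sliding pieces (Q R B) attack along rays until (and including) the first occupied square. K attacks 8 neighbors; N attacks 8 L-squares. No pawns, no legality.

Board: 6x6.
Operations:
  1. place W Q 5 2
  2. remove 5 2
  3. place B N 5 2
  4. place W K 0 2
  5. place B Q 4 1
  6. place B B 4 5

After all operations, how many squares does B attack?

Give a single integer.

Answer: 21

Derivation:
Op 1: place WQ@(5,2)
Op 2: remove (5,2)
Op 3: place BN@(5,2)
Op 4: place WK@(0,2)
Op 5: place BQ@(4,1)
Op 6: place BB@(4,5)
Per-piece attacks for B:
  BQ@(4,1): attacks (4,2) (4,3) (4,4) (4,5) (4,0) (5,1) (3,1) (2,1) (1,1) (0,1) (5,2) (5,0) (3,2) (2,3) (1,4) (0,5) (3,0) [ray(0,1) blocked at (4,5); ray(1,1) blocked at (5,2)]
  BB@(4,5): attacks (5,4) (3,4) (2,3) (1,2) (0,1)
  BN@(5,2): attacks (4,4) (3,3) (4,0) (3,1)
Union (21 distinct): (0,1) (0,5) (1,1) (1,2) (1,4) (2,1) (2,3) (3,0) (3,1) (3,2) (3,3) (3,4) (4,0) (4,2) (4,3) (4,4) (4,5) (5,0) (5,1) (5,2) (5,4)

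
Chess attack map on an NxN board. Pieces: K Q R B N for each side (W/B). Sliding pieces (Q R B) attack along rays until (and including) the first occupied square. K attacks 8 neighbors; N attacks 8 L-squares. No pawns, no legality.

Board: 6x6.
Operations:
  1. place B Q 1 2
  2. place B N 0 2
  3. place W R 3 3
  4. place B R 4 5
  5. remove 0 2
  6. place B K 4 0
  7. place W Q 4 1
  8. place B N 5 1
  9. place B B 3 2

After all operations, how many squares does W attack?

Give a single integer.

Answer: 20

Derivation:
Op 1: place BQ@(1,2)
Op 2: place BN@(0,2)
Op 3: place WR@(3,3)
Op 4: place BR@(4,5)
Op 5: remove (0,2)
Op 6: place BK@(4,0)
Op 7: place WQ@(4,1)
Op 8: place BN@(5,1)
Op 9: place BB@(3,2)
Per-piece attacks for W:
  WR@(3,3): attacks (3,4) (3,5) (3,2) (4,3) (5,3) (2,3) (1,3) (0,3) [ray(0,-1) blocked at (3,2)]
  WQ@(4,1): attacks (4,2) (4,3) (4,4) (4,5) (4,0) (5,1) (3,1) (2,1) (1,1) (0,1) (5,2) (5,0) (3,2) (3,0) [ray(0,1) blocked at (4,5); ray(0,-1) blocked at (4,0); ray(1,0) blocked at (5,1); ray(-1,1) blocked at (3,2)]
Union (20 distinct): (0,1) (0,3) (1,1) (1,3) (2,1) (2,3) (3,0) (3,1) (3,2) (3,4) (3,5) (4,0) (4,2) (4,3) (4,4) (4,5) (5,0) (5,1) (5,2) (5,3)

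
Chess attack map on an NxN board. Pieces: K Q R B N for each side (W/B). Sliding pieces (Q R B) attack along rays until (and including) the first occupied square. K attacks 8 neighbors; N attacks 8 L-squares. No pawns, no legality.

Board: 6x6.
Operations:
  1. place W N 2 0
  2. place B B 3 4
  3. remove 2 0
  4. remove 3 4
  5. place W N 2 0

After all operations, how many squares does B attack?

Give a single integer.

Answer: 0

Derivation:
Op 1: place WN@(2,0)
Op 2: place BB@(3,4)
Op 3: remove (2,0)
Op 4: remove (3,4)
Op 5: place WN@(2,0)
Per-piece attacks for B:
Union (0 distinct): (none)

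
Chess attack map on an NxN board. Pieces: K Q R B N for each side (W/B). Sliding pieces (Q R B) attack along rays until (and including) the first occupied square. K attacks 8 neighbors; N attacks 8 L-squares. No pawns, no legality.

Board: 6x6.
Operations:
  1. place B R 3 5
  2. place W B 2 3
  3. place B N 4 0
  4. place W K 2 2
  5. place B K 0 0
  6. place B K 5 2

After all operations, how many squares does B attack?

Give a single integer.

Op 1: place BR@(3,5)
Op 2: place WB@(2,3)
Op 3: place BN@(4,0)
Op 4: place WK@(2,2)
Op 5: place BK@(0,0)
Op 6: place BK@(5,2)
Per-piece attacks for B:
  BK@(0,0): attacks (0,1) (1,0) (1,1)
  BR@(3,5): attacks (3,4) (3,3) (3,2) (3,1) (3,0) (4,5) (5,5) (2,5) (1,5) (0,5)
  BN@(4,0): attacks (5,2) (3,2) (2,1)
  BK@(5,2): attacks (5,3) (5,1) (4,2) (4,3) (4,1)
Union (20 distinct): (0,1) (0,5) (1,0) (1,1) (1,5) (2,1) (2,5) (3,0) (3,1) (3,2) (3,3) (3,4) (4,1) (4,2) (4,3) (4,5) (5,1) (5,2) (5,3) (5,5)

Answer: 20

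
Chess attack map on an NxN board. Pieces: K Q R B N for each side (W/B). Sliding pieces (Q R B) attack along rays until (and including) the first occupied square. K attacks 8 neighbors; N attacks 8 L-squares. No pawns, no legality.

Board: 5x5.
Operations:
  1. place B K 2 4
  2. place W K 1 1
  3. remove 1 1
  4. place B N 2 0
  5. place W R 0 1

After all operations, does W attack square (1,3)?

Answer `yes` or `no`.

Answer: no

Derivation:
Op 1: place BK@(2,4)
Op 2: place WK@(1,1)
Op 3: remove (1,1)
Op 4: place BN@(2,0)
Op 5: place WR@(0,1)
Per-piece attacks for W:
  WR@(0,1): attacks (0,2) (0,3) (0,4) (0,0) (1,1) (2,1) (3,1) (4,1)
W attacks (1,3): no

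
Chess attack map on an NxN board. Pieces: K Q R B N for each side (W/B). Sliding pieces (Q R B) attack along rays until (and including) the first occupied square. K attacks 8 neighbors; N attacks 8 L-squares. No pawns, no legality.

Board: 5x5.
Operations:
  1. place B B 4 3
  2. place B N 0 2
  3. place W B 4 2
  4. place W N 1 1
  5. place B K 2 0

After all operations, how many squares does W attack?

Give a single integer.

Op 1: place BB@(4,3)
Op 2: place BN@(0,2)
Op 3: place WB@(4,2)
Op 4: place WN@(1,1)
Op 5: place BK@(2,0)
Per-piece attacks for W:
  WN@(1,1): attacks (2,3) (3,2) (0,3) (3,0)
  WB@(4,2): attacks (3,3) (2,4) (3,1) (2,0) [ray(-1,-1) blocked at (2,0)]
Union (8 distinct): (0,3) (2,0) (2,3) (2,4) (3,0) (3,1) (3,2) (3,3)

Answer: 8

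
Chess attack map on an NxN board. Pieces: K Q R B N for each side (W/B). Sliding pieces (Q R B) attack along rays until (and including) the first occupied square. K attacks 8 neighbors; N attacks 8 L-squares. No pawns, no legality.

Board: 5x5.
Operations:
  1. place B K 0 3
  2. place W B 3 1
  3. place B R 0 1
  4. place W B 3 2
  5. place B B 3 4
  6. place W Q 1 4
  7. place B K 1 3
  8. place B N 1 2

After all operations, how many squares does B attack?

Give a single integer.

Op 1: place BK@(0,3)
Op 2: place WB@(3,1)
Op 3: place BR@(0,1)
Op 4: place WB@(3,2)
Op 5: place BB@(3,4)
Op 6: place WQ@(1,4)
Op 7: place BK@(1,3)
Op 8: place BN@(1,2)
Per-piece attacks for B:
  BR@(0,1): attacks (0,2) (0,3) (0,0) (1,1) (2,1) (3,1) [ray(0,1) blocked at (0,3); ray(1,0) blocked at (3,1)]
  BK@(0,3): attacks (0,4) (0,2) (1,3) (1,4) (1,2)
  BN@(1,2): attacks (2,4) (3,3) (0,4) (2,0) (3,1) (0,0)
  BK@(1,3): attacks (1,4) (1,2) (2,3) (0,3) (2,4) (2,2) (0,4) (0,2)
  BB@(3,4): attacks (4,3) (2,3) (1,2) [ray(-1,-1) blocked at (1,2)]
Union (16 distinct): (0,0) (0,2) (0,3) (0,4) (1,1) (1,2) (1,3) (1,4) (2,0) (2,1) (2,2) (2,3) (2,4) (3,1) (3,3) (4,3)

Answer: 16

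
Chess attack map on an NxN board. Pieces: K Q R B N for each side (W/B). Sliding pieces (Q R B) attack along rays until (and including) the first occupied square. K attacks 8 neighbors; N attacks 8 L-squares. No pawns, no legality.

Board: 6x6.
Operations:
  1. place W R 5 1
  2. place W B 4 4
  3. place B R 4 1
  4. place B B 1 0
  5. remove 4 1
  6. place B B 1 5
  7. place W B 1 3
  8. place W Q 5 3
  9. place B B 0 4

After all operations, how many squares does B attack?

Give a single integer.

Op 1: place WR@(5,1)
Op 2: place WB@(4,4)
Op 3: place BR@(4,1)
Op 4: place BB@(1,0)
Op 5: remove (4,1)
Op 6: place BB@(1,5)
Op 7: place WB@(1,3)
Op 8: place WQ@(5,3)
Op 9: place BB@(0,4)
Per-piece attacks for B:
  BB@(0,4): attacks (1,5) (1,3) [ray(1,1) blocked at (1,5); ray(1,-1) blocked at (1,3)]
  BB@(1,0): attacks (2,1) (3,2) (4,3) (5,4) (0,1)
  BB@(1,5): attacks (2,4) (3,3) (4,2) (5,1) (0,4) [ray(1,-1) blocked at (5,1); ray(-1,-1) blocked at (0,4)]
Union (12 distinct): (0,1) (0,4) (1,3) (1,5) (2,1) (2,4) (3,2) (3,3) (4,2) (4,3) (5,1) (5,4)

Answer: 12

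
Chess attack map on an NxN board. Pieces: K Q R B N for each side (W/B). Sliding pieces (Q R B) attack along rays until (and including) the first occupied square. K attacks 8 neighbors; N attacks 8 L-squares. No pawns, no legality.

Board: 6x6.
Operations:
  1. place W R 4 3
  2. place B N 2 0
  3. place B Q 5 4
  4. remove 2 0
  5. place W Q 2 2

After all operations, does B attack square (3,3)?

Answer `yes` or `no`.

Answer: no

Derivation:
Op 1: place WR@(4,3)
Op 2: place BN@(2,0)
Op 3: place BQ@(5,4)
Op 4: remove (2,0)
Op 5: place WQ@(2,2)
Per-piece attacks for B:
  BQ@(5,4): attacks (5,5) (5,3) (5,2) (5,1) (5,0) (4,4) (3,4) (2,4) (1,4) (0,4) (4,5) (4,3) [ray(-1,-1) blocked at (4,3)]
B attacks (3,3): no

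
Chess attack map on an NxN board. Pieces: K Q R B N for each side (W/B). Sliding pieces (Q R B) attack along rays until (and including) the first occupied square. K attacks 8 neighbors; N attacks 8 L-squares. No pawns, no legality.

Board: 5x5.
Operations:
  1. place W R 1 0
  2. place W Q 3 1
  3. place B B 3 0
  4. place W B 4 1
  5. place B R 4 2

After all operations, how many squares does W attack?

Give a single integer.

Op 1: place WR@(1,0)
Op 2: place WQ@(3,1)
Op 3: place BB@(3,0)
Op 4: place WB@(4,1)
Op 5: place BR@(4,2)
Per-piece attacks for W:
  WR@(1,0): attacks (1,1) (1,2) (1,3) (1,4) (2,0) (3,0) (0,0) [ray(1,0) blocked at (3,0)]
  WQ@(3,1): attacks (3,2) (3,3) (3,4) (3,0) (4,1) (2,1) (1,1) (0,1) (4,2) (4,0) (2,2) (1,3) (0,4) (2,0) [ray(0,-1) blocked at (3,0); ray(1,0) blocked at (4,1); ray(1,1) blocked at (4,2)]
  WB@(4,1): attacks (3,2) (2,3) (1,4) (3,0) [ray(-1,-1) blocked at (3,0)]
Union (18 distinct): (0,0) (0,1) (0,4) (1,1) (1,2) (1,3) (1,4) (2,0) (2,1) (2,2) (2,3) (3,0) (3,2) (3,3) (3,4) (4,0) (4,1) (4,2)

Answer: 18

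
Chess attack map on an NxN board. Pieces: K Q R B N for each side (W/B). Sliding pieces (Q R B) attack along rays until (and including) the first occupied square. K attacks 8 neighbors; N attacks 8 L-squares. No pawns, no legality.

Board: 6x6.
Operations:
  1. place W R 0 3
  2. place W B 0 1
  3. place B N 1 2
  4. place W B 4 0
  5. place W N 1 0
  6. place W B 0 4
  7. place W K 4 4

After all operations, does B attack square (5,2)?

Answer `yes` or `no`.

Op 1: place WR@(0,3)
Op 2: place WB@(0,1)
Op 3: place BN@(1,2)
Op 4: place WB@(4,0)
Op 5: place WN@(1,0)
Op 6: place WB@(0,4)
Op 7: place WK@(4,4)
Per-piece attacks for B:
  BN@(1,2): attacks (2,4) (3,3) (0,4) (2,0) (3,1) (0,0)
B attacks (5,2): no

Answer: no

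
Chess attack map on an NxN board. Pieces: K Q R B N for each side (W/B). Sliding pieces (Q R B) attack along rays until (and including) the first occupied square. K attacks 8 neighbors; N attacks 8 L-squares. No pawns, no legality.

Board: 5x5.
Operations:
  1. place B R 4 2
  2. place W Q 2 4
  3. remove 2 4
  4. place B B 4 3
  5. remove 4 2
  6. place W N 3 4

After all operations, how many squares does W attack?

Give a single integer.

Op 1: place BR@(4,2)
Op 2: place WQ@(2,4)
Op 3: remove (2,4)
Op 4: place BB@(4,3)
Op 5: remove (4,2)
Op 6: place WN@(3,4)
Per-piece attacks for W:
  WN@(3,4): attacks (4,2) (2,2) (1,3)
Union (3 distinct): (1,3) (2,2) (4,2)

Answer: 3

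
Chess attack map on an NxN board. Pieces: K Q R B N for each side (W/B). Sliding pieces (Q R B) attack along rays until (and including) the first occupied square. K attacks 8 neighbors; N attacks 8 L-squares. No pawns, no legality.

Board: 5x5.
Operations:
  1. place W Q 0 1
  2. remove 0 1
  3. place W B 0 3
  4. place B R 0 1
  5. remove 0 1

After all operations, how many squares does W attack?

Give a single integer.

Answer: 4

Derivation:
Op 1: place WQ@(0,1)
Op 2: remove (0,1)
Op 3: place WB@(0,3)
Op 4: place BR@(0,1)
Op 5: remove (0,1)
Per-piece attacks for W:
  WB@(0,3): attacks (1,4) (1,2) (2,1) (3,0)
Union (4 distinct): (1,2) (1,4) (2,1) (3,0)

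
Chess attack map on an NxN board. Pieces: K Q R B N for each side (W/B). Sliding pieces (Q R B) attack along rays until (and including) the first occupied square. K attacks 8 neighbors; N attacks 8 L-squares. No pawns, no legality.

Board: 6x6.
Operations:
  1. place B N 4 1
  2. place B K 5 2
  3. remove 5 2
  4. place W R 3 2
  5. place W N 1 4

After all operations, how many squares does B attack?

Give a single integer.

Op 1: place BN@(4,1)
Op 2: place BK@(5,2)
Op 3: remove (5,2)
Op 4: place WR@(3,2)
Op 5: place WN@(1,4)
Per-piece attacks for B:
  BN@(4,1): attacks (5,3) (3,3) (2,2) (2,0)
Union (4 distinct): (2,0) (2,2) (3,3) (5,3)

Answer: 4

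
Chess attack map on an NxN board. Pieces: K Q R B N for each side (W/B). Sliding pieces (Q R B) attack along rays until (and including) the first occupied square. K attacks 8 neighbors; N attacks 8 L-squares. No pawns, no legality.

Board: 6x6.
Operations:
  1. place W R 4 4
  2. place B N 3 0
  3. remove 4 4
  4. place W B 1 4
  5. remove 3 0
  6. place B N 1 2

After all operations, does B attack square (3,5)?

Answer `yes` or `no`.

Answer: no

Derivation:
Op 1: place WR@(4,4)
Op 2: place BN@(3,0)
Op 3: remove (4,4)
Op 4: place WB@(1,4)
Op 5: remove (3,0)
Op 6: place BN@(1,2)
Per-piece attacks for B:
  BN@(1,2): attacks (2,4) (3,3) (0,4) (2,0) (3,1) (0,0)
B attacks (3,5): no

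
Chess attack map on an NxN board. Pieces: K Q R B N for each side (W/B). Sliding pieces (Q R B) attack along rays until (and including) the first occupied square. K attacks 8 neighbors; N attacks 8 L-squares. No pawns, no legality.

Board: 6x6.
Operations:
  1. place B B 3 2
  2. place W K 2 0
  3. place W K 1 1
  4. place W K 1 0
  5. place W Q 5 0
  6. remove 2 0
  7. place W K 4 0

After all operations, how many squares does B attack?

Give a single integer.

Op 1: place BB@(3,2)
Op 2: place WK@(2,0)
Op 3: place WK@(1,1)
Op 4: place WK@(1,0)
Op 5: place WQ@(5,0)
Op 6: remove (2,0)
Op 7: place WK@(4,0)
Per-piece attacks for B:
  BB@(3,2): attacks (4,3) (5,4) (4,1) (5,0) (2,3) (1,4) (0,5) (2,1) (1,0) [ray(1,-1) blocked at (5,0); ray(-1,-1) blocked at (1,0)]
Union (9 distinct): (0,5) (1,0) (1,4) (2,1) (2,3) (4,1) (4,3) (5,0) (5,4)

Answer: 9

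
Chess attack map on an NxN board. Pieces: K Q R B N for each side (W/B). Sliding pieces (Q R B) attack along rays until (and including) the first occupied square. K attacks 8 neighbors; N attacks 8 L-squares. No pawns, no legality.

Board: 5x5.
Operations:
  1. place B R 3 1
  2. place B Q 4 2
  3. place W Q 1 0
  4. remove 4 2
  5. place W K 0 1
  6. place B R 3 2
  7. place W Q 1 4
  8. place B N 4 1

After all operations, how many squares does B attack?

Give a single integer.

Answer: 14

Derivation:
Op 1: place BR@(3,1)
Op 2: place BQ@(4,2)
Op 3: place WQ@(1,0)
Op 4: remove (4,2)
Op 5: place WK@(0,1)
Op 6: place BR@(3,2)
Op 7: place WQ@(1,4)
Op 8: place BN@(4,1)
Per-piece attacks for B:
  BR@(3,1): attacks (3,2) (3,0) (4,1) (2,1) (1,1) (0,1) [ray(0,1) blocked at (3,2); ray(1,0) blocked at (4,1); ray(-1,0) blocked at (0,1)]
  BR@(3,2): attacks (3,3) (3,4) (3,1) (4,2) (2,2) (1,2) (0,2) [ray(0,-1) blocked at (3,1)]
  BN@(4,1): attacks (3,3) (2,2) (2,0)
Union (14 distinct): (0,1) (0,2) (1,1) (1,2) (2,0) (2,1) (2,2) (3,0) (3,1) (3,2) (3,3) (3,4) (4,1) (4,2)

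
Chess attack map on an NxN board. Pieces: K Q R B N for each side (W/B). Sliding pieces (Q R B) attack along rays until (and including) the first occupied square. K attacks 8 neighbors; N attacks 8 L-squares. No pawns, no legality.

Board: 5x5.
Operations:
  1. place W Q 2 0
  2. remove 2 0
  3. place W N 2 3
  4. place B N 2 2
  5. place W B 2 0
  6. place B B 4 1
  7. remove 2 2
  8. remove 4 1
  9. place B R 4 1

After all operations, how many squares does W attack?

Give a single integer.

Answer: 6

Derivation:
Op 1: place WQ@(2,0)
Op 2: remove (2,0)
Op 3: place WN@(2,3)
Op 4: place BN@(2,2)
Op 5: place WB@(2,0)
Op 6: place BB@(4,1)
Op 7: remove (2,2)
Op 8: remove (4,1)
Op 9: place BR@(4,1)
Per-piece attacks for W:
  WB@(2,0): attacks (3,1) (4,2) (1,1) (0,2)
  WN@(2,3): attacks (4,4) (0,4) (3,1) (4,2) (1,1) (0,2)
Union (6 distinct): (0,2) (0,4) (1,1) (3,1) (4,2) (4,4)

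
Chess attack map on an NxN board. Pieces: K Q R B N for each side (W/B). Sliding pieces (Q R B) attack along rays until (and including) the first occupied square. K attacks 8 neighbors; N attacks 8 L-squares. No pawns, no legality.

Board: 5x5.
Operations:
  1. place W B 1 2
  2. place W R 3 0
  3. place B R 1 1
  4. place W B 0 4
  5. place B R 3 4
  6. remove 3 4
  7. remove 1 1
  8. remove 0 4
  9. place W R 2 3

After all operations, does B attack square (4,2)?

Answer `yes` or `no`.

Op 1: place WB@(1,2)
Op 2: place WR@(3,0)
Op 3: place BR@(1,1)
Op 4: place WB@(0,4)
Op 5: place BR@(3,4)
Op 6: remove (3,4)
Op 7: remove (1,1)
Op 8: remove (0,4)
Op 9: place WR@(2,3)
Per-piece attacks for B:
B attacks (4,2): no

Answer: no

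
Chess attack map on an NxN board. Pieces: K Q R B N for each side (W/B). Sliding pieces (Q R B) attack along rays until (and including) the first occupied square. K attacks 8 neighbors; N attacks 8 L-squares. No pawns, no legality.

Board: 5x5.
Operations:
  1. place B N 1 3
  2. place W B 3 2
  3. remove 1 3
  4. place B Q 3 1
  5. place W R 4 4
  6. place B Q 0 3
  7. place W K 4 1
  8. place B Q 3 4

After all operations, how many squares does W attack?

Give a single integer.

Op 1: place BN@(1,3)
Op 2: place WB@(3,2)
Op 3: remove (1,3)
Op 4: place BQ@(3,1)
Op 5: place WR@(4,4)
Op 6: place BQ@(0,3)
Op 7: place WK@(4,1)
Op 8: place BQ@(3,4)
Per-piece attacks for W:
  WB@(3,2): attacks (4,3) (4,1) (2,3) (1,4) (2,1) (1,0) [ray(1,-1) blocked at (4,1)]
  WK@(4,1): attacks (4,2) (4,0) (3,1) (3,2) (3,0)
  WR@(4,4): attacks (4,3) (4,2) (4,1) (3,4) [ray(0,-1) blocked at (4,1); ray(-1,0) blocked at (3,4)]
Union (12 distinct): (1,0) (1,4) (2,1) (2,3) (3,0) (3,1) (3,2) (3,4) (4,0) (4,1) (4,2) (4,3)

Answer: 12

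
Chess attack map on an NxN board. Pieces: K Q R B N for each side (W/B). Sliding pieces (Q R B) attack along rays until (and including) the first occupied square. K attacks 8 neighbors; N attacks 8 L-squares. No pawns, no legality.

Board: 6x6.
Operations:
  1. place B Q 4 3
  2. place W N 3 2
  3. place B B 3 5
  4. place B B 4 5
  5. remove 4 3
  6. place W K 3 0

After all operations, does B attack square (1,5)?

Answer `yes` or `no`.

Op 1: place BQ@(4,3)
Op 2: place WN@(3,2)
Op 3: place BB@(3,5)
Op 4: place BB@(4,5)
Op 5: remove (4,3)
Op 6: place WK@(3,0)
Per-piece attacks for B:
  BB@(3,5): attacks (4,4) (5,3) (2,4) (1,3) (0,2)
  BB@(4,5): attacks (5,4) (3,4) (2,3) (1,2) (0,1)
B attacks (1,5): no

Answer: no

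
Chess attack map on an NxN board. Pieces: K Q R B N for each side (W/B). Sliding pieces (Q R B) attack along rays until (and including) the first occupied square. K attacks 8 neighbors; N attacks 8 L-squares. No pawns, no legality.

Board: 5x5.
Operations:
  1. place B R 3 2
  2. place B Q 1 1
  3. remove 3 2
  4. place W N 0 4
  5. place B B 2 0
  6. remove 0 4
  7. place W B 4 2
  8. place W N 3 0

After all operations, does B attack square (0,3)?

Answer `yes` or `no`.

Answer: no

Derivation:
Op 1: place BR@(3,2)
Op 2: place BQ@(1,1)
Op 3: remove (3,2)
Op 4: place WN@(0,4)
Op 5: place BB@(2,0)
Op 6: remove (0,4)
Op 7: place WB@(4,2)
Op 8: place WN@(3,0)
Per-piece attacks for B:
  BQ@(1,1): attacks (1,2) (1,3) (1,4) (1,0) (2,1) (3,1) (4,1) (0,1) (2,2) (3,3) (4,4) (2,0) (0,2) (0,0) [ray(1,-1) blocked at (2,0)]
  BB@(2,0): attacks (3,1) (4,2) (1,1) [ray(1,1) blocked at (4,2); ray(-1,1) blocked at (1,1)]
B attacks (0,3): no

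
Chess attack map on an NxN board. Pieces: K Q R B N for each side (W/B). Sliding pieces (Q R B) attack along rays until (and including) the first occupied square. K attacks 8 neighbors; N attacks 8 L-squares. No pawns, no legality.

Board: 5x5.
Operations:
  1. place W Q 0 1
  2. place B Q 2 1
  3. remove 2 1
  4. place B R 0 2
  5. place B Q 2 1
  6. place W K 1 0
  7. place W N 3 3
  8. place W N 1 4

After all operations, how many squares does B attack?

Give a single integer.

Op 1: place WQ@(0,1)
Op 2: place BQ@(2,1)
Op 3: remove (2,1)
Op 4: place BR@(0,2)
Op 5: place BQ@(2,1)
Op 6: place WK@(1,0)
Op 7: place WN@(3,3)
Op 8: place WN@(1,4)
Per-piece attacks for B:
  BR@(0,2): attacks (0,3) (0,4) (0,1) (1,2) (2,2) (3,2) (4,2) [ray(0,-1) blocked at (0,1)]
  BQ@(2,1): attacks (2,2) (2,3) (2,4) (2,0) (3,1) (4,1) (1,1) (0,1) (3,2) (4,3) (3,0) (1,2) (0,3) (1,0) [ray(-1,0) blocked at (0,1); ray(-1,-1) blocked at (1,0)]
Union (16 distinct): (0,1) (0,3) (0,4) (1,0) (1,1) (1,2) (2,0) (2,2) (2,3) (2,4) (3,0) (3,1) (3,2) (4,1) (4,2) (4,3)

Answer: 16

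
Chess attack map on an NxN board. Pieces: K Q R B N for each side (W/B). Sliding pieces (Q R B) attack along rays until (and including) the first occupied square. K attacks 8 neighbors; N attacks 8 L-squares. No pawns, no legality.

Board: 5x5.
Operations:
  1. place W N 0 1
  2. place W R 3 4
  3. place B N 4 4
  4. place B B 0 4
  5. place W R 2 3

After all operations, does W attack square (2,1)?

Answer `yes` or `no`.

Op 1: place WN@(0,1)
Op 2: place WR@(3,4)
Op 3: place BN@(4,4)
Op 4: place BB@(0,4)
Op 5: place WR@(2,3)
Per-piece attacks for W:
  WN@(0,1): attacks (1,3) (2,2) (2,0)
  WR@(2,3): attacks (2,4) (2,2) (2,1) (2,0) (3,3) (4,3) (1,3) (0,3)
  WR@(3,4): attacks (3,3) (3,2) (3,1) (3,0) (4,4) (2,4) (1,4) (0,4) [ray(1,0) blocked at (4,4); ray(-1,0) blocked at (0,4)]
W attacks (2,1): yes

Answer: yes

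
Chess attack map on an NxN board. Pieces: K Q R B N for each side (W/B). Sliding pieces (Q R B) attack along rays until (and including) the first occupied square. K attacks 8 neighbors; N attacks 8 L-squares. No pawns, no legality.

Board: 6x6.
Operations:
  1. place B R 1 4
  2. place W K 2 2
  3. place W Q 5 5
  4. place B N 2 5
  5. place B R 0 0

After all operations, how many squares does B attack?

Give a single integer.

Answer: 19

Derivation:
Op 1: place BR@(1,4)
Op 2: place WK@(2,2)
Op 3: place WQ@(5,5)
Op 4: place BN@(2,5)
Op 5: place BR@(0,0)
Per-piece attacks for B:
  BR@(0,0): attacks (0,1) (0,2) (0,3) (0,4) (0,5) (1,0) (2,0) (3,0) (4,0) (5,0)
  BR@(1,4): attacks (1,5) (1,3) (1,2) (1,1) (1,0) (2,4) (3,4) (4,4) (5,4) (0,4)
  BN@(2,5): attacks (3,3) (4,4) (1,3) (0,4)
Union (19 distinct): (0,1) (0,2) (0,3) (0,4) (0,5) (1,0) (1,1) (1,2) (1,3) (1,5) (2,0) (2,4) (3,0) (3,3) (3,4) (4,0) (4,4) (5,0) (5,4)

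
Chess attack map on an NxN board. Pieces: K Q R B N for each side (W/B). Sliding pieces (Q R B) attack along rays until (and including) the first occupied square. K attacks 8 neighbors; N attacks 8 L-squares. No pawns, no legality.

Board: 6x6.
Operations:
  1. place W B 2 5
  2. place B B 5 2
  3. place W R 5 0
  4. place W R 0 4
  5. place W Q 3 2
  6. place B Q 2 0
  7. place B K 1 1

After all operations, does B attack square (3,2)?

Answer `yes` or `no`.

Op 1: place WB@(2,5)
Op 2: place BB@(5,2)
Op 3: place WR@(5,0)
Op 4: place WR@(0,4)
Op 5: place WQ@(3,2)
Op 6: place BQ@(2,0)
Op 7: place BK@(1,1)
Per-piece attacks for B:
  BK@(1,1): attacks (1,2) (1,0) (2,1) (0,1) (2,2) (2,0) (0,2) (0,0)
  BQ@(2,0): attacks (2,1) (2,2) (2,3) (2,4) (2,5) (3,0) (4,0) (5,0) (1,0) (0,0) (3,1) (4,2) (5,3) (1,1) [ray(0,1) blocked at (2,5); ray(1,0) blocked at (5,0); ray(-1,1) blocked at (1,1)]
  BB@(5,2): attacks (4,3) (3,4) (2,5) (4,1) (3,0) [ray(-1,1) blocked at (2,5)]
B attacks (3,2): no

Answer: no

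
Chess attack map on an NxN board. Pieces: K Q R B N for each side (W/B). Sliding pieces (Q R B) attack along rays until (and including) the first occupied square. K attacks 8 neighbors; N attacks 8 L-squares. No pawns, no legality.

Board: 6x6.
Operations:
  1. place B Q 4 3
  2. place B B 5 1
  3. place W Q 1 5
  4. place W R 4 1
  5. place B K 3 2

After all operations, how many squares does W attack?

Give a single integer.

Answer: 20

Derivation:
Op 1: place BQ@(4,3)
Op 2: place BB@(5,1)
Op 3: place WQ@(1,5)
Op 4: place WR@(4,1)
Op 5: place BK@(3,2)
Per-piece attacks for W:
  WQ@(1,5): attacks (1,4) (1,3) (1,2) (1,1) (1,0) (2,5) (3,5) (4,5) (5,5) (0,5) (2,4) (3,3) (4,2) (5,1) (0,4) [ray(1,-1) blocked at (5,1)]
  WR@(4,1): attacks (4,2) (4,3) (4,0) (5,1) (3,1) (2,1) (1,1) (0,1) [ray(0,1) blocked at (4,3); ray(1,0) blocked at (5,1)]
Union (20 distinct): (0,1) (0,4) (0,5) (1,0) (1,1) (1,2) (1,3) (1,4) (2,1) (2,4) (2,5) (3,1) (3,3) (3,5) (4,0) (4,2) (4,3) (4,5) (5,1) (5,5)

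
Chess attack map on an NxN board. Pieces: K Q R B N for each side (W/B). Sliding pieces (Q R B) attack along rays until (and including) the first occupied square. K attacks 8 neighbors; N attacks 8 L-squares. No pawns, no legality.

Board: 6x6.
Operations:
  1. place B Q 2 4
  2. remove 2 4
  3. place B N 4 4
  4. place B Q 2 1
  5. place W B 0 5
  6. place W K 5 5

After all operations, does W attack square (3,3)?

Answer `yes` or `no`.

Answer: no

Derivation:
Op 1: place BQ@(2,4)
Op 2: remove (2,4)
Op 3: place BN@(4,4)
Op 4: place BQ@(2,1)
Op 5: place WB@(0,5)
Op 6: place WK@(5,5)
Per-piece attacks for W:
  WB@(0,5): attacks (1,4) (2,3) (3,2) (4,1) (5,0)
  WK@(5,5): attacks (5,4) (4,5) (4,4)
W attacks (3,3): no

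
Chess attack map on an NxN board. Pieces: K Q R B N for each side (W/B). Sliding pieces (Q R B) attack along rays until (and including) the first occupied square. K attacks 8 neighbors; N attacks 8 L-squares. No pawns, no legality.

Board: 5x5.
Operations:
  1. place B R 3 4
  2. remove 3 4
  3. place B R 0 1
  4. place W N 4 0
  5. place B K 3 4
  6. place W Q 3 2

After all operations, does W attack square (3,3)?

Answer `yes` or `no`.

Answer: yes

Derivation:
Op 1: place BR@(3,4)
Op 2: remove (3,4)
Op 3: place BR@(0,1)
Op 4: place WN@(4,0)
Op 5: place BK@(3,4)
Op 6: place WQ@(3,2)
Per-piece attacks for W:
  WQ@(3,2): attacks (3,3) (3,4) (3,1) (3,0) (4,2) (2,2) (1,2) (0,2) (4,3) (4,1) (2,3) (1,4) (2,1) (1,0) [ray(0,1) blocked at (3,4)]
  WN@(4,0): attacks (3,2) (2,1)
W attacks (3,3): yes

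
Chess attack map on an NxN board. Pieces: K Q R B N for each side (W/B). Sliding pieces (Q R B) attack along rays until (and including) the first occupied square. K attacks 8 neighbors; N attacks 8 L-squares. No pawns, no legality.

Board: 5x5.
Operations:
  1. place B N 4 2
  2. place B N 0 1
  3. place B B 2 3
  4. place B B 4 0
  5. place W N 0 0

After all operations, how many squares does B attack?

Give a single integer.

Answer: 14

Derivation:
Op 1: place BN@(4,2)
Op 2: place BN@(0,1)
Op 3: place BB@(2,3)
Op 4: place BB@(4,0)
Op 5: place WN@(0,0)
Per-piece attacks for B:
  BN@(0,1): attacks (1,3) (2,2) (2,0)
  BB@(2,3): attacks (3,4) (3,2) (4,1) (1,4) (1,2) (0,1) [ray(-1,-1) blocked at (0,1)]
  BB@(4,0): attacks (3,1) (2,2) (1,3) (0,4)
  BN@(4,2): attacks (3,4) (2,3) (3,0) (2,1)
Union (14 distinct): (0,1) (0,4) (1,2) (1,3) (1,4) (2,0) (2,1) (2,2) (2,3) (3,0) (3,1) (3,2) (3,4) (4,1)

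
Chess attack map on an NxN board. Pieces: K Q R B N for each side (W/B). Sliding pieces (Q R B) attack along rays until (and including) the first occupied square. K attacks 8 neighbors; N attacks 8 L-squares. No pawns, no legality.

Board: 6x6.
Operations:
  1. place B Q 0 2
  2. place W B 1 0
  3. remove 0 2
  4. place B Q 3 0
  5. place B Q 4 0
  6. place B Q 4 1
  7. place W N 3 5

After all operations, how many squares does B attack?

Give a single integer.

Op 1: place BQ@(0,2)
Op 2: place WB@(1,0)
Op 3: remove (0,2)
Op 4: place BQ@(3,0)
Op 5: place BQ@(4,0)
Op 6: place BQ@(4,1)
Op 7: place WN@(3,5)
Per-piece attacks for B:
  BQ@(3,0): attacks (3,1) (3,2) (3,3) (3,4) (3,5) (4,0) (2,0) (1,0) (4,1) (2,1) (1,2) (0,3) [ray(0,1) blocked at (3,5); ray(1,0) blocked at (4,0); ray(-1,0) blocked at (1,0); ray(1,1) blocked at (4,1)]
  BQ@(4,0): attacks (4,1) (5,0) (3,0) (5,1) (3,1) (2,2) (1,3) (0,4) [ray(0,1) blocked at (4,1); ray(-1,0) blocked at (3,0)]
  BQ@(4,1): attacks (4,2) (4,3) (4,4) (4,5) (4,0) (5,1) (3,1) (2,1) (1,1) (0,1) (5,2) (5,0) (3,2) (2,3) (1,4) (0,5) (3,0) [ray(0,-1) blocked at (4,0); ray(-1,-1) blocked at (3,0)]
Union (28 distinct): (0,1) (0,3) (0,4) (0,5) (1,0) (1,1) (1,2) (1,3) (1,4) (2,0) (2,1) (2,2) (2,3) (3,0) (3,1) (3,2) (3,3) (3,4) (3,5) (4,0) (4,1) (4,2) (4,3) (4,4) (4,5) (5,0) (5,1) (5,2)

Answer: 28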